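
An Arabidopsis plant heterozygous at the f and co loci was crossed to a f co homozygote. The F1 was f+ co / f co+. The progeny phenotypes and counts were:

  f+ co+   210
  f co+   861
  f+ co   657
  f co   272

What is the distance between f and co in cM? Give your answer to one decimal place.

The recombinant classes are f+ co+ and f co: 210 + 272 = 482.
Recombination frequency = 482/2000 = 0.2410 ≈ 24.1%, i.e. 24.1 cM.

24.1 cM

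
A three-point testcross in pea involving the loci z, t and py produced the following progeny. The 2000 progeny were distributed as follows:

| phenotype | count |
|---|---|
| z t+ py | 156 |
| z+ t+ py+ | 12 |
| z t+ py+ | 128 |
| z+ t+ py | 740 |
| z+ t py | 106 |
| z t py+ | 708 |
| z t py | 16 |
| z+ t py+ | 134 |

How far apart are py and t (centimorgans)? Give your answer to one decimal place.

The two most frequent reciprocal classes, z+ t+ py and z t py+, are the parental types, so the F1 was z+ t+ py / z t py+.
The two rarest classes, z+ t+ py+ and z t py, are the double crossovers. Comparing them with the parentals, only the py allele has switched, so py is the middle locus and the order is z – py – t.
Crossovers in the py–t interval produce the single-crossover classes z+ t py and z t+ py+ (106 + 128 = 234) plus the double crossovers (28).
RF(py–t) = (234 + 28) / 2000 = 262/2000 = 0.1310 → 13.1 centimorgans.

13.1 centimorgans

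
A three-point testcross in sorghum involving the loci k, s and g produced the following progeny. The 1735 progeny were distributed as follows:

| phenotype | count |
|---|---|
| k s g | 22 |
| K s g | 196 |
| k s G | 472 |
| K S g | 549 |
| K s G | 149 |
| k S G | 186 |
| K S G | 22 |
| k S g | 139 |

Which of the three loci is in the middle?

g

The two most frequent reciprocal classes, K S g and k s G, are the parental types, so the F1 was K S g / k s G.
The two rarest classes, K S G and k s g, are the double crossovers. Comparing them with the parentals, only the g allele has switched, so g is the middle locus and the order is s – g – k.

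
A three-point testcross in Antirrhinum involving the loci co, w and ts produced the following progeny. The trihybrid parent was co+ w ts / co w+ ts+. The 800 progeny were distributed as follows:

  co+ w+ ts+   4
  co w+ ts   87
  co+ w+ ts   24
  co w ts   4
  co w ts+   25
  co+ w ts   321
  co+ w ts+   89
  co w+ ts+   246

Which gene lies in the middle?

The two rarest classes, co w ts and co+ w+ ts+, are the double crossovers. Comparing them with the parentals, only the co allele has switched, so co is the middle locus and the order is w – co – ts.

co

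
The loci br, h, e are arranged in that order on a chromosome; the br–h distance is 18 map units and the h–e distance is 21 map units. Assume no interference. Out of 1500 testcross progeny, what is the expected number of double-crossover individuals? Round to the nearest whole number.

Map distances give recombination frequencies of 0.180 and 0.210 for the two intervals.
With no interference, expected double-crossover frequency = 0.180 × 0.210 = 0.03780.
Expected number = 0.03780 × 1500 = 56.70 ≈ 57.

57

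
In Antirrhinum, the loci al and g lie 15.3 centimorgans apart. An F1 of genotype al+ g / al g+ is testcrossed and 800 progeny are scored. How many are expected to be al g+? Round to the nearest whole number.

339

A map distance of 15.3 centimorgans corresponds to a recombination frequency of 0.153.
The F1 is al+ g / al g+, so al g+ is a parental gamete class with expected frequency (1 − r)/2 = 0.847/2 = 0.4235.
Expected number = 0.4235 × 800 = 338.80 ≈ 339.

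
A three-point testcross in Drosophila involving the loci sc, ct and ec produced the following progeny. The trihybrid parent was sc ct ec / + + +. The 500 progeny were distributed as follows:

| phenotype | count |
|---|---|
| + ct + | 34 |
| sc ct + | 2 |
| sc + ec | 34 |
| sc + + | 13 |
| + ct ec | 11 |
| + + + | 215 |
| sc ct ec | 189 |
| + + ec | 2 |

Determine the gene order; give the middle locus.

The two rarest classes, sc ct + and + + ec, are the double crossovers. Comparing them with the parentals, only the ec allele has switched, so ec is the middle locus and the order is ct – ec – sc.

ec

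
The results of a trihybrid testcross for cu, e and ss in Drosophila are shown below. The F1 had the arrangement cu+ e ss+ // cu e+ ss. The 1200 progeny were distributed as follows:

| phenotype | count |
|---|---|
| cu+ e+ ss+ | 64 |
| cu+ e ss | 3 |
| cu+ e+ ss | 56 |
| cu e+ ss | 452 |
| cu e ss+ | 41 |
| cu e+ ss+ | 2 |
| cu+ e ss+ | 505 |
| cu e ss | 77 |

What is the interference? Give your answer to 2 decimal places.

The two rarest classes, cu+ e ss and cu e+ ss+, are the double crossovers. Comparing them with the parentals, only the ss allele has switched, so ss is the middle locus and the order is e – ss – cu.
e–ss: (141 + 5)/1200 = 0.1217; ss–cu: (97 + 5)/1200 = 0.0850.
Expected DCO frequency = 0.1217 × 0.0850 ≈ 0.01034; observed = 5/1200 ≈ 0.00417.
Coefficient of coincidence = 0.00417/0.01034 ≈ 0.40; interference = 1 − 0.40 = 0.60.

0.60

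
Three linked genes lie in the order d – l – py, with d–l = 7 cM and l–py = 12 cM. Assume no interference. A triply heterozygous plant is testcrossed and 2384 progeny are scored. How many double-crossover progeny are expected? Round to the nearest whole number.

Map distances give recombination frequencies of 0.070 and 0.120 for the two intervals.
With no interference, expected double-crossover frequency = 0.070 × 0.120 = 0.00840.
Expected number = 0.00840 × 2384 = 20.03 ≈ 20.

20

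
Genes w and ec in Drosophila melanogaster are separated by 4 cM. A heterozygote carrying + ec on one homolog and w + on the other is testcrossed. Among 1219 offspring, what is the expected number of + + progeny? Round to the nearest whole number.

24

A map distance of 4 cM corresponds to a recombination frequency of 0.040.
The F1 is + ec / w +, so + + is a recombinant gamete class with expected frequency r/2 = 0.040/2 = 0.0200.
Expected number = 0.0200 × 1219 = 24.38 ≈ 24.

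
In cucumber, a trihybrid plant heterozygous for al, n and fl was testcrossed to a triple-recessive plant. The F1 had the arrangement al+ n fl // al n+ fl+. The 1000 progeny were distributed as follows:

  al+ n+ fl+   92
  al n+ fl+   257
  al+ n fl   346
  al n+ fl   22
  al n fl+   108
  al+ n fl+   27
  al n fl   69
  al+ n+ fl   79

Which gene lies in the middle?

The two rarest classes, al+ n fl+ and al n+ fl, are the double crossovers. Comparing them with the parentals, only the fl allele has switched, so fl is the middle locus and the order is n – fl – al.

fl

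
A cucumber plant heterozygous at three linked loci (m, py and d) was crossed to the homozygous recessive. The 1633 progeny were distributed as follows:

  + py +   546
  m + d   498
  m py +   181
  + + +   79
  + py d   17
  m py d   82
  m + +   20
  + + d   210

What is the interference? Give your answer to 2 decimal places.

The two most frequent reciprocal classes, + py + and m + d, are the parental types, so the F1 was + py + / m + d.
The two rarest classes, + py d and m + +, are the double crossovers. Comparing them with the parentals, only the d allele has switched, so d is the middle locus and the order is m – d – py.
m–d: (391 + 37)/1633 = 0.2621; d–py: (161 + 37)/1633 = 0.1212.
Expected DCO frequency = 0.2621 × 0.1212 ≈ 0.03177; observed = 37/1633 ≈ 0.02266.
Coefficient of coincidence = 0.02266/0.03177 ≈ 0.71; interference = 1 − 0.71 = 0.29.

0.29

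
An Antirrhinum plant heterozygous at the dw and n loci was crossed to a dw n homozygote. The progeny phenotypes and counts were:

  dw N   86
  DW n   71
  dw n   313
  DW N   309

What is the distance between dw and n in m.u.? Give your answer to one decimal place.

The two most frequent classes, DW N (309) and dw n (313), are the parental types, so the F1 was DW N / dw n.
The recombinant classes are DW n and dw N: 71 + 86 = 157.
Recombination frequency = 157/779 = 0.2015 ≈ 20.2%, i.e. 20.2 m.u.

20.2 m.u.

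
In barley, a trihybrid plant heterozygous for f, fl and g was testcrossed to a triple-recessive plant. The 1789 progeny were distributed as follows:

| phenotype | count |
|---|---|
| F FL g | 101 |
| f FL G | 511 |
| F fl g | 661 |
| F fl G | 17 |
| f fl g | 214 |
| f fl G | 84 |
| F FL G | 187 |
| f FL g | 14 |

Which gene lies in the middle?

The two most frequent reciprocal classes, F fl g and f FL G, are the parental types, so the F1 was F fl g / f FL G.
The two rarest classes, F fl G and f FL g, are the double crossovers. Comparing them with the parentals, only the g allele has switched, so g is the middle locus and the order is fl – g – f.

g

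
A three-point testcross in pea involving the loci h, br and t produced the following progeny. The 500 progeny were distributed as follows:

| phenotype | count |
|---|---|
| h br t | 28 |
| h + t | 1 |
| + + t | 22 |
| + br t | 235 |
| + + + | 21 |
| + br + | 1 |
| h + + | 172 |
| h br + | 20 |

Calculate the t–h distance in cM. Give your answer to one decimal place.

10.2 cM

The two most frequent reciprocal classes, h + + and + br t, are the parental types, so the F1 was h + + / + br t.
The two rarest classes, h + t and + br +, are the double crossovers. Comparing them with the parentals, only the t allele has switched, so t is the middle locus and the order is h – t – br.
Crossovers in the h–t interval produce the single-crossover classes + + + and h br t (21 + 28 = 49) plus the double crossovers (2).
RF(h–t) = (49 + 2) / 500 = 51/500 = 0.1020 → 10.2 cM.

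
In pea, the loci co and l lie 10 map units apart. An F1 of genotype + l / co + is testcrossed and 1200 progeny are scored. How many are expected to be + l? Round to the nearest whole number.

540

A map distance of 10 map units corresponds to a recombination frequency of 0.100.
The F1 is + l / co +, so + l is a parental gamete class with expected frequency (1 − r)/2 = 0.900/2 = 0.4500.
Expected number = 0.4500 × 1200 = 540.00 ≈ 540.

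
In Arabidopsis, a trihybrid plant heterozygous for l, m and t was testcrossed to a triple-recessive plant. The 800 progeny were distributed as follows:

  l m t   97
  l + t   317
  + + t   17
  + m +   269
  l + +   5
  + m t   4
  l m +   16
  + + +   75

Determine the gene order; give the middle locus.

t

The two most frequent reciprocal classes, + m + and l + t, are the parental types, so the F1 was + m + / l + t.
The two rarest classes, + m t and l + +, are the double crossovers. Comparing them with the parentals, only the t allele has switched, so t is the middle locus and the order is l – t – m.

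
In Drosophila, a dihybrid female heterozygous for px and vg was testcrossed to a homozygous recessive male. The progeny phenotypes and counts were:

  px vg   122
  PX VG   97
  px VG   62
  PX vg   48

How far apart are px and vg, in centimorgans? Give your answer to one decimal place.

33.4 centimorgans

The two most frequent classes, PX VG (97) and px vg (122), are the parental types, so the F1 was PX VG / px vg.
The recombinant classes are PX vg and px VG: 48 + 62 = 110.
Recombination frequency = 110/329 = 0.3343 ≈ 33.4%, i.e. 33.4 centimorgans.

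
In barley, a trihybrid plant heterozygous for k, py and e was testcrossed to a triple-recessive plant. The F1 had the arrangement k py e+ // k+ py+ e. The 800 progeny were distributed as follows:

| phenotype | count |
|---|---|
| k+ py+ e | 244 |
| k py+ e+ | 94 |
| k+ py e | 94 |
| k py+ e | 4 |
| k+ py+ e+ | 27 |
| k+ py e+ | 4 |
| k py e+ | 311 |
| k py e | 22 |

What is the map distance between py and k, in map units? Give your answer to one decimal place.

The two rarest classes, k+ py e+ and k py+ e, are the double crossovers. Comparing them with the parentals, only the k allele has switched, so k is the middle locus and the order is py – k – e.
Crossovers in the py–k interval produce the single-crossover classes k py+ e+ and k+ py e (94 + 94 = 188) plus the double crossovers (8).
RF(py–k) = (188 + 8) / 800 = 196/800 = 0.2450 → 24.5 map units.

24.5 map units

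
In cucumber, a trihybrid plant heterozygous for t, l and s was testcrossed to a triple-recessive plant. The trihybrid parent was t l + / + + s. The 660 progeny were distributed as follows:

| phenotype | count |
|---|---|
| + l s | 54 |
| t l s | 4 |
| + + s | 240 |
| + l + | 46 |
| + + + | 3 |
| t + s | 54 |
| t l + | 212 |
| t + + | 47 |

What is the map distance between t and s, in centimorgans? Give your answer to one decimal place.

The two rarest classes, t l s and + + +, are the double crossovers. Comparing them with the parentals, only the s allele has switched, so s is the middle locus and the order is t – s – l.
Crossovers in the t–s interval produce the single-crossover classes + l + and t + s (46 + 54 = 100) plus the double crossovers (7).
RF(t–s) = (100 + 7) / 660 = 107/660 = 0.1621 → 16.2 centimorgans.

16.2 centimorgans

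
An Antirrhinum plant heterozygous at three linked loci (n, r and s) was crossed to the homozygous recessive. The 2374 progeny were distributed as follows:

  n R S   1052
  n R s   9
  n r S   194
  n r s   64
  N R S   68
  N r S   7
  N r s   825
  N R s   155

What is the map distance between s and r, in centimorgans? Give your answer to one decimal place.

15.4 centimorgans

The two most frequent reciprocal classes, N r s and n R S, are the parental types, so the F1 was N r s / n R S.
The two rarest classes, N r S and n R s, are the double crossovers. Comparing them with the parentals, only the s allele has switched, so s is the middle locus and the order is n – s – r.
Crossovers in the s–r interval produce the single-crossover classes N R s and n r S (155 + 194 = 349) plus the double crossovers (16).
RF(s–r) = (349 + 16) / 2374 = 365/2374 = 0.1537 → 15.4 centimorgans.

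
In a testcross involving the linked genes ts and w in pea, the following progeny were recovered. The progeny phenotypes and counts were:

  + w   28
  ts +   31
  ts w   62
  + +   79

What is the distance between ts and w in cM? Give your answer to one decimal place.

The two most frequent classes, + + (79) and ts w (62), are the parental types, so the F1 was + + / ts w.
The recombinant classes are + w and ts +: 28 + 31 = 59.
Recombination frequency = 59/200 = 0.2950 ≈ 29.5%, i.e. 29.5 cM.

29.5 cM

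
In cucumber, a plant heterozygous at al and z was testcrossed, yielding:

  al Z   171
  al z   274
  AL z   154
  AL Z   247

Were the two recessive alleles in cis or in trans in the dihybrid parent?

cis

The two most frequent classes are AL Z (247) and al z (274); these are the parental (non-recombinant) types.
So the F1 carried AL Z on one chromosome and al z on the other — the recessive alleles are on the same chromosome (cis / coupling).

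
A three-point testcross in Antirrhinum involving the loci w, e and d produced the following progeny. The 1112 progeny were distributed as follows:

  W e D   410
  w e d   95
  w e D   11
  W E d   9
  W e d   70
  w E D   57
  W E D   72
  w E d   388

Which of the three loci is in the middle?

The two most frequent reciprocal classes, W e D and w E d, are the parental types, so the F1 was W e D / w E d.
The two rarest classes, w e D and W E d, are the double crossovers. Comparing them with the parentals, only the w allele has switched, so w is the middle locus and the order is d – w – e.

w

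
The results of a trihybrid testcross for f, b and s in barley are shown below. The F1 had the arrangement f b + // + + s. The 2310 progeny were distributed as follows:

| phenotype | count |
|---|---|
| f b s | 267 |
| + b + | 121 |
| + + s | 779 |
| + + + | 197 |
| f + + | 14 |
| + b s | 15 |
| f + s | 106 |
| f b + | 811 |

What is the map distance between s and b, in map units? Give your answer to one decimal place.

21.3 map units

The two rarest classes, f + + and + b s, are the double crossovers. Comparing them with the parentals, only the b allele has switched, so b is the middle locus and the order is s – b – f.
Crossovers in the s–b interval produce the single-crossover classes f b s and + + + (267 + 197 = 464) plus the double crossovers (29).
RF(s–b) = (464 + 29) / 2310 = 493/2310 = 0.2134 → 21.3 map units.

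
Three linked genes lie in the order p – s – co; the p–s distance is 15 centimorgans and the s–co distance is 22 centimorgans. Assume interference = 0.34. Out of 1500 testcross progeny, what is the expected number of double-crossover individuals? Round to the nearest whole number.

33

Map distances give recombination frequencies of 0.150 and 0.220 for the two intervals.
With interference 0.34 (so coincidence = 0.66), expected double-crossover frequency = 0.150 × 0.220 × 0.66 = 0.02178.
Expected number = 0.02178 × 1500 = 32.67 ≈ 33.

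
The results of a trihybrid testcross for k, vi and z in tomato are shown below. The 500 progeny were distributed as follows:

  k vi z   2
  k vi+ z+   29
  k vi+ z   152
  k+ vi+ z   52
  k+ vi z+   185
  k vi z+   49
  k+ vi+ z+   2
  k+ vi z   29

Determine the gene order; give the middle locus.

vi

The two most frequent reciprocal classes, k+ vi z+ and k vi+ z, are the parental types, so the F1 was k+ vi z+ / k vi+ z.
The two rarest classes, k+ vi+ z+ and k vi z, are the double crossovers. Comparing them with the parentals, only the vi allele has switched, so vi is the middle locus and the order is k – vi – z.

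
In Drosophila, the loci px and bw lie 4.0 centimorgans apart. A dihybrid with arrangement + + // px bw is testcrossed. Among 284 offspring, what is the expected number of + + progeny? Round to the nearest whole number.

A map distance of 4.0 centimorgans corresponds to a recombination frequency of 0.040.
The F1 is + + / px bw, so + + is a parental gamete class with expected frequency (1 − r)/2 = 0.960/2 = 0.4800.
Expected number = 0.4800 × 284 = 136.32 ≈ 136.

136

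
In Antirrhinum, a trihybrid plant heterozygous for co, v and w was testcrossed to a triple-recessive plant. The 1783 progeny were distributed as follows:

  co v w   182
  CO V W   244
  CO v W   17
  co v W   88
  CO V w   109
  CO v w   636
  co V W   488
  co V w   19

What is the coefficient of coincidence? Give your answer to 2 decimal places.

The two most frequent reciprocal classes, CO v w and co V W, are the parental types, so the F1 was CO v w / co V W.
The two rarest classes, CO v W and co V w, are the double crossovers. Comparing them with the parentals, only the w allele has switched, so w is the middle locus and the order is v – w – co.
v–w: (197 + 36)/1783 = 0.1307; w–co: (426 + 36)/1783 = 0.2591.
Expected DCO frequency = 0.1307 × 0.2591 ≈ 0.03386; observed = 36/1783 ≈ 0.02019.
Coefficient of coincidence = 0.02019/0.03386 ≈ 0.60.

0.60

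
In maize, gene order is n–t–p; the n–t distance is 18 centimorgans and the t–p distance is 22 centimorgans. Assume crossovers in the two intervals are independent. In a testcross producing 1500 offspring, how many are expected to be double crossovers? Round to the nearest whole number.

Map distances give recombination frequencies of 0.180 and 0.220 for the two intervals.
With no interference, expected double-crossover frequency = 0.180 × 0.220 = 0.03960.
Expected number = 0.03960 × 1500 = 59.40 ≈ 59.

59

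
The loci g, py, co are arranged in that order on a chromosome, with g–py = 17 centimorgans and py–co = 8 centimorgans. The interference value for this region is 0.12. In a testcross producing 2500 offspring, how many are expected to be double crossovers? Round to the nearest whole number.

Map distances give recombination frequencies of 0.170 and 0.080 for the two intervals.
With interference 0.12 (so coincidence = 0.88), expected double-crossover frequency = 0.170 × 0.080 × 0.88 = 0.01197.
Expected number = 0.01197 × 2500 = 29.92 ≈ 30.

30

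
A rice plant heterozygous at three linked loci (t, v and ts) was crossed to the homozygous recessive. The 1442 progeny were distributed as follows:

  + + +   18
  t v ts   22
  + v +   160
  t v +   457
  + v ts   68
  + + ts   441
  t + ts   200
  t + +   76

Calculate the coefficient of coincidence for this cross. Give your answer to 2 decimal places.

0.78

The two most frequent reciprocal classes, + + ts and t v +, are the parental types, so the F1 was + + ts / t v +.
The two rarest classes, + + + and t v ts, are the double crossovers. Comparing them with the parentals, only the ts allele has switched, so ts is the middle locus and the order is t – ts – v.
t–ts: (360 + 40)/1442 = 0.2774; ts–v: (144 + 40)/1442 = 0.1276.
Expected DCO frequency = 0.2774 × 0.1276 ≈ 0.03540; observed = 40/1442 ≈ 0.02774.
Coefficient of coincidence = 0.02774/0.03540 ≈ 0.78.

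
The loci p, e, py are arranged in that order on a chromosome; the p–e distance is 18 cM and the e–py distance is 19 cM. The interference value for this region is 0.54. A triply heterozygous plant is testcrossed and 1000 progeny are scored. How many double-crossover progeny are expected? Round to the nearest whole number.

16

Map distances give recombination frequencies of 0.180 and 0.190 for the two intervals.
With interference 0.54 (so coincidence = 0.46), expected double-crossover frequency = 0.180 × 0.190 × 0.46 = 0.01573.
Expected number = 0.01573 × 1000 = 15.73 ≈ 16.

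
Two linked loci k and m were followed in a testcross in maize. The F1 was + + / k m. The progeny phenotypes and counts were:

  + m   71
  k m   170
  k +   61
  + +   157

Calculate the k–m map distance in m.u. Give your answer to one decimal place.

28.8 m.u.

The recombinant classes are + m and k +: 71 + 61 = 132.
Recombination frequency = 132/459 = 0.2876 ≈ 28.8%, i.e. 28.8 m.u.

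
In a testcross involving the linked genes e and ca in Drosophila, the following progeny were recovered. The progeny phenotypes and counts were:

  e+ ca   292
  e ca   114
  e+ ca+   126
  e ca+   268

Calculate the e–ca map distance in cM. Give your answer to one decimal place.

The two most frequent classes, e+ ca (292) and e ca+ (268), are the parental types, so the F1 was e+ ca / e ca+.
The recombinant classes are e+ ca+ and e ca: 126 + 114 = 240.
Recombination frequency = 240/800 = 0.3000 ≈ 30.0%, i.e. 30.0 cM.

30.0 cM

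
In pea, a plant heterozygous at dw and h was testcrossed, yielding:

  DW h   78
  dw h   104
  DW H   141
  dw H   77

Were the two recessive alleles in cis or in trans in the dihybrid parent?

The two most frequent classes are DW H (141) and dw h (104); these are the parental (non-recombinant) types.
So the F1 carried DW H on one chromosome and dw h on the other — the recessive alleles are on the same chromosome (cis / coupling).

cis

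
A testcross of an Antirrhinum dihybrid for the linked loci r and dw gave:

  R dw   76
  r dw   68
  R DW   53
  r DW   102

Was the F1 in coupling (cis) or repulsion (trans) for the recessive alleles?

The two most frequent classes are R dw (76) and r DW (102); these are the parental (non-recombinant) types.
So the F1 carried R dw on one chromosome and r DW on the other — the recessive alleles are on opposite chromosomes (trans / repulsion).

trans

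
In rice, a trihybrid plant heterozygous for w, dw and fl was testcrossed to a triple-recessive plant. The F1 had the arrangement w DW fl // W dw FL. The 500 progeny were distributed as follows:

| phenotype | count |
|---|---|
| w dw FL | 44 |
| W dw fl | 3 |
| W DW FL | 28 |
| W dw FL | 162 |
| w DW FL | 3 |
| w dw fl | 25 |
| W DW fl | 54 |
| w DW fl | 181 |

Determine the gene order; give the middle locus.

The two rarest classes, w DW FL and W dw fl, are the double crossovers. Comparing them with the parentals, only the fl allele has switched, so fl is the middle locus and the order is dw – fl – w.

fl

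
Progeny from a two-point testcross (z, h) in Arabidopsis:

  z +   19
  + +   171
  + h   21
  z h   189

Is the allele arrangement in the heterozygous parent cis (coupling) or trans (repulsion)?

cis

The two most frequent classes are + + (171) and z h (189); these are the parental (non-recombinant) types.
So the F1 carried + + on one chromosome and z h on the other — the recessive alleles are on the same chromosome (cis / coupling).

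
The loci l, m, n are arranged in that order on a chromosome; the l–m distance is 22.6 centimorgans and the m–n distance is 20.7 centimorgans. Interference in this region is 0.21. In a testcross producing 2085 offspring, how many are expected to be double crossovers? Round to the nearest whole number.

77

Map distances give recombination frequencies of 0.226 and 0.207 for the two intervals.
With interference 0.21 (so coincidence = 0.79), expected double-crossover frequency = 0.226 × 0.207 × 0.79 = 0.03696.
Expected number = 0.03696 × 2085 = 77.06 ≈ 77.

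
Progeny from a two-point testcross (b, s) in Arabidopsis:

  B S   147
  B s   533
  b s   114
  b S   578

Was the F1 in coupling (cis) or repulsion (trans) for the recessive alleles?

trans

The two most frequent classes are B s (533) and b S (578); these are the parental (non-recombinant) types.
So the F1 carried B s on one chromosome and b S on the other — the recessive alleles are on opposite chromosomes (trans / repulsion).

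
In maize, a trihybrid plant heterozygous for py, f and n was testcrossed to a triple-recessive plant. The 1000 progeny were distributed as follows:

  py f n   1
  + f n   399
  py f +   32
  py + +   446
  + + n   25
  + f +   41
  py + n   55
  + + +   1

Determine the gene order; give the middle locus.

py

The two most frequent reciprocal classes, + f n and py + +, are the parental types, so the F1 was + f n / py + +.
The two rarest classes, py f n and + + +, are the double crossovers. Comparing them with the parentals, only the py allele has switched, so py is the middle locus and the order is f – py – n.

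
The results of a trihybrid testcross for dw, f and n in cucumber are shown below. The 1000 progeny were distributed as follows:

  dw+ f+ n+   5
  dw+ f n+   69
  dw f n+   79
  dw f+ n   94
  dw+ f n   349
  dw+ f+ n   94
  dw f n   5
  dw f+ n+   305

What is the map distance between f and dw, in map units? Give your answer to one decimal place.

18.3 map units

The two most frequent reciprocal classes, dw+ f n and dw f+ n+, are the parental types, so the F1 was dw+ f n / dw f+ n+.
The two rarest classes, dw f n and dw+ f+ n+, are the double crossovers. Comparing them with the parentals, only the dw allele has switched, so dw is the middle locus and the order is n – dw – f.
Crossovers in the dw–f interval produce the single-crossover classes dw+ f+ n and dw f n+ (94 + 79 = 173) plus the double crossovers (10).
RF(dw–f) = (173 + 10) / 1000 = 183/1000 = 0.1830 → 18.3 map units.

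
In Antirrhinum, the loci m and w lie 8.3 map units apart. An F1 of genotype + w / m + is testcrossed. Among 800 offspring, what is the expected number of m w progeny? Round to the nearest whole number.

33

A map distance of 8.3 map units corresponds to a recombination frequency of 0.083.
The F1 is + w / m +, so m w is a recombinant gamete class with expected frequency r/2 = 0.083/2 = 0.0415.
Expected number = 0.0415 × 800 = 33.20 ≈ 33.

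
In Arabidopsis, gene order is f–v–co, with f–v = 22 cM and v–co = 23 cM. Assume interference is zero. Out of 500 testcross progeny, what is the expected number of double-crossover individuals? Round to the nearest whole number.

Map distances give recombination frequencies of 0.220 and 0.230 for the two intervals.
With no interference, expected double-crossover frequency = 0.220 × 0.230 = 0.05060.
Expected number = 0.05060 × 500 = 25.30 ≈ 25.

25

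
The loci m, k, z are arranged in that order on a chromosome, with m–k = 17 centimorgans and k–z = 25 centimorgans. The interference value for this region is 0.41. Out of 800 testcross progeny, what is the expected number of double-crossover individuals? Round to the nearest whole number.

20

Map distances give recombination frequencies of 0.170 and 0.250 for the two intervals.
With interference 0.41 (so coincidence = 0.59), expected double-crossover frequency = 0.170 × 0.250 × 0.59 = 0.02508.
Expected number = 0.02508 × 800 = 20.06 ≈ 20.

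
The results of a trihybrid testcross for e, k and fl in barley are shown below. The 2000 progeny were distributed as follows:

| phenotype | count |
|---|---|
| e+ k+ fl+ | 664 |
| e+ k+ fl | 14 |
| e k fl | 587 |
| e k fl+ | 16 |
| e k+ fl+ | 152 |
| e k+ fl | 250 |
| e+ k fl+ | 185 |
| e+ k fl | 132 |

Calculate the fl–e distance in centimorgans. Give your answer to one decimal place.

The two most frequent reciprocal classes, e k fl and e+ k+ fl+, are the parental types, so the F1 was e k fl / e+ k+ fl+.
The two rarest classes, e k fl+ and e+ k+ fl, are the double crossovers. Comparing them with the parentals, only the fl allele has switched, so fl is the middle locus and the order is k – fl – e.
Crossovers in the fl–e interval produce the single-crossover classes e+ k fl and e k+ fl+ (132 + 152 = 284) plus the double crossovers (30).
RF(fl–e) = (284 + 30) / 2000 = 314/2000 = 0.1570 → 15.7 centimorgans.

15.7 centimorgans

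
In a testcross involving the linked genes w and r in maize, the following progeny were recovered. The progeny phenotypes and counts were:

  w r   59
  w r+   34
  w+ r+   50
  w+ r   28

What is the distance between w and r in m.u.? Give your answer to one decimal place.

36.3 m.u.

The two most frequent classes, w+ r+ (50) and w r (59), are the parental types, so the F1 was w+ r+ / w r.
The recombinant classes are w+ r and w r+: 28 + 34 = 62.
Recombination frequency = 62/171 = 0.3626 ≈ 36.3%, i.e. 36.3 m.u.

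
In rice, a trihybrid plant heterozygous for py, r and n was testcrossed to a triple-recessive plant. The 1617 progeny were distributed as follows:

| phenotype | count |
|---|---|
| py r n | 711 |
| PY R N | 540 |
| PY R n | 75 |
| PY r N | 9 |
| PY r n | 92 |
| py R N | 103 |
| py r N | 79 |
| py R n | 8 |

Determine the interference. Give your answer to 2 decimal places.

0.24

The two most frequent reciprocal classes, PY R N and py r n, are the parental types, so the F1 was PY R N / py r n.
The two rarest classes, PY r N and py R n, are the double crossovers. Comparing them with the parentals, only the r allele has switched, so r is the middle locus and the order is py – r – n.
py–r: (195 + 17)/1617 = 0.1311; r–n: (154 + 17)/1617 = 0.1058.
Expected DCO frequency = 0.1311 × 0.1058 ≈ 0.01387; observed = 17/1617 ≈ 0.01051.
Coefficient of coincidence = 0.01051/0.01387 ≈ 0.76; interference = 1 − 0.76 = 0.24.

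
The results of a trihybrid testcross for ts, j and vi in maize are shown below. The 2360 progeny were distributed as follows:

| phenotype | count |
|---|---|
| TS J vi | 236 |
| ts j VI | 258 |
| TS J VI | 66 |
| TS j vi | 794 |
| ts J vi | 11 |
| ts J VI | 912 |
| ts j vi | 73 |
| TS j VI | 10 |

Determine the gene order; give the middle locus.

The two most frequent reciprocal classes, ts J VI and TS j vi, are the parental types, so the F1 was ts J VI / TS j vi.
The two rarest classes, ts J vi and TS j VI, are the double crossovers. Comparing them with the parentals, only the vi allele has switched, so vi is the middle locus and the order is j – vi – ts.

vi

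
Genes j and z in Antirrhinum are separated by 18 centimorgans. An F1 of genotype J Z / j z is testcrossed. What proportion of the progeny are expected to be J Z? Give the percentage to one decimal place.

41.0%

A map distance of 18 centimorgans corresponds to a recombination frequency of 0.180.
The F1 is J Z / j z, so J Z is a parental gamete class with expected frequency (1 − r)/2 = 0.820/2 = 0.4100.
That is 0.4100 = 41.0% of the progeny.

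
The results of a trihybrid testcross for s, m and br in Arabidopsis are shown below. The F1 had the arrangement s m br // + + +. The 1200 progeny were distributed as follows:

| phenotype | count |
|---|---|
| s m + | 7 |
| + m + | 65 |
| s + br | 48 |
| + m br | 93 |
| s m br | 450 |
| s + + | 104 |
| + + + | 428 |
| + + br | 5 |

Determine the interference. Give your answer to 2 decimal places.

The two rarest classes, s m + and + + br, are the double crossovers. Comparing them with the parentals, only the br allele has switched, so br is the middle locus and the order is m – br – s.
m–br: (113 + 12)/1200 = 0.1042; br–s: (197 + 12)/1200 = 0.1742.
Expected DCO frequency = 0.1042 × 0.1742 ≈ 0.01815; observed = 12/1200 ≈ 0.01000.
Coefficient of coincidence = 0.01000/0.01815 ≈ 0.55; interference = 1 − 0.55 = 0.45.

0.45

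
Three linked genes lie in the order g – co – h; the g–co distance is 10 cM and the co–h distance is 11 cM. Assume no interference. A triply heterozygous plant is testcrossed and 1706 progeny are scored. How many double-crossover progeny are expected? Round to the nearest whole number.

19

Map distances give recombination frequencies of 0.100 and 0.110 for the two intervals.
With no interference, expected double-crossover frequency = 0.100 × 0.110 = 0.01100.
Expected number = 0.01100 × 1706 = 18.77 ≈ 19.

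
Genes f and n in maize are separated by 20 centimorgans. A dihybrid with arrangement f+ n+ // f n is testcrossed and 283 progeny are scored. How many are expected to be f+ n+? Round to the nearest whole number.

A map distance of 20 centimorgans corresponds to a recombination frequency of 0.200.
The F1 is f+ n+ / f n, so f+ n+ is a parental gamete class with expected frequency (1 − r)/2 = 0.800/2 = 0.4000.
Expected number = 0.4000 × 283 = 113.20 ≈ 113.

113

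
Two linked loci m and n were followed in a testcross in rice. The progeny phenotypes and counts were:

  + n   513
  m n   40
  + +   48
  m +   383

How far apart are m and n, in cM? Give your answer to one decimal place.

The two most frequent classes, + n (513) and m + (383), are the parental types, so the F1 was + n / m +.
The recombinant classes are + + and m n: 48 + 40 = 88.
Recombination frequency = 88/984 = 0.0894 ≈ 8.9%, i.e. 8.9 cM.

8.9 cM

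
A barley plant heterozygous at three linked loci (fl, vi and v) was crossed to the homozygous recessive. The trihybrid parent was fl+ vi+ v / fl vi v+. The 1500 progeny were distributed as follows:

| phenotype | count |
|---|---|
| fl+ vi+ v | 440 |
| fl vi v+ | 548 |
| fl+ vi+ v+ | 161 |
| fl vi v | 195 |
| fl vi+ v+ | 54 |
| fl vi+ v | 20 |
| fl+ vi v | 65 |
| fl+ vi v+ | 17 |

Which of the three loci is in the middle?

fl

The two rarest classes, fl vi+ v and fl+ vi v+, are the double crossovers. Comparing them with the parentals, only the fl allele has switched, so fl is the middle locus and the order is v – fl – vi.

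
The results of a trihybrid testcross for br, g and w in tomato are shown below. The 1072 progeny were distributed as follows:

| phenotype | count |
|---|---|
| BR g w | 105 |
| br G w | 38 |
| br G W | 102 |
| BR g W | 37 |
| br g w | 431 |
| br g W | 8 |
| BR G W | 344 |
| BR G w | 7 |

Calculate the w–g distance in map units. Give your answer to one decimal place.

8.4 map units

The two most frequent reciprocal classes, BR G W and br g w, are the parental types, so the F1 was BR G W / br g w.
The two rarest classes, BR G w and br g W, are the double crossovers. Comparing them with the parentals, only the w allele has switched, so w is the middle locus and the order is g – w – br.
Crossovers in the g–w interval produce the single-crossover classes BR g W and br G w (37 + 38 = 75) plus the double crossovers (15).
RF(g–w) = (75 + 15) / 1072 = 90/1072 = 0.0840 → 8.4 map units.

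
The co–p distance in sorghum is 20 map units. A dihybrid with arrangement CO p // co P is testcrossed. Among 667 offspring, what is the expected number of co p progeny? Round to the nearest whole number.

67

A map distance of 20 map units corresponds to a recombination frequency of 0.200.
The F1 is CO p / co P, so co p is a recombinant gamete class with expected frequency r/2 = 0.200/2 = 0.1000.
Expected number = 0.1000 × 667 = 66.70 ≈ 67.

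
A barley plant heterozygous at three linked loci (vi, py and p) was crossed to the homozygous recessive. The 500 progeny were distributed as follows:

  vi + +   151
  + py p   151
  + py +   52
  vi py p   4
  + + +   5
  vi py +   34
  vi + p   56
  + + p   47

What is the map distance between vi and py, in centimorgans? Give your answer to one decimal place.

The two most frequent reciprocal classes, vi + + and + py p, are the parental types, so the F1 was vi + + / + py p.
The two rarest classes, + + + and vi py p, are the double crossovers. Comparing them with the parentals, only the vi allele has switched, so vi is the middle locus and the order is p – vi – py.
Crossovers in the vi–py interval produce the single-crossover classes vi py + and + + p (34 + 47 = 81) plus the double crossovers (9).
RF(vi–py) = (81 + 9) / 500 = 90/500 = 0.1800 → 18.0 centimorgans.

18.0 centimorgans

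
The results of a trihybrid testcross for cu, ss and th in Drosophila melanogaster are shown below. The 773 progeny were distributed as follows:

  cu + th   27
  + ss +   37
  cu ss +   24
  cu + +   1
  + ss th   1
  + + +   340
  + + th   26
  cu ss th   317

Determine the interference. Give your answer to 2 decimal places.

0.55

The two most frequent reciprocal classes, + + + and cu ss th, are the parental types, so the F1 was + + + / cu ss th.
The two rarest classes, cu + + and + ss th, are the double crossovers. Comparing them with the parentals, only the cu allele has switched, so cu is the middle locus and the order is th – cu – ss.
th–cu: (50 + 2)/773 = 0.0673; cu–ss: (64 + 2)/773 = 0.0854.
Expected DCO frequency = 0.0673 × 0.0854 ≈ 0.00575; observed = 2/773 ≈ 0.00259.
Coefficient of coincidence = 0.00259/0.00575 ≈ 0.45; interference = 1 − 0.45 = 0.55.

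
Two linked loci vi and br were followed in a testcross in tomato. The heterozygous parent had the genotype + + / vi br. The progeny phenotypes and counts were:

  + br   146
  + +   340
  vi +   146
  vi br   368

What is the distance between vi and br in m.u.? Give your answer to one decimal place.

29.2 m.u.

The recombinant classes are + br and vi +: 146 + 146 = 292.
Recombination frequency = 292/1000 = 0.2920 ≈ 29.2%, i.e. 29.2 m.u.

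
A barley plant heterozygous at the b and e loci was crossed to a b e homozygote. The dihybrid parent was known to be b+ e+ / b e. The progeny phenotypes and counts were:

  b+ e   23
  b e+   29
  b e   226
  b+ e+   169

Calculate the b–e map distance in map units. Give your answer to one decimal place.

The recombinant classes are b+ e and b e+: 23 + 29 = 52.
Recombination frequency = 52/447 = 0.1163 ≈ 11.6%, i.e. 11.6 map units.

11.6 map units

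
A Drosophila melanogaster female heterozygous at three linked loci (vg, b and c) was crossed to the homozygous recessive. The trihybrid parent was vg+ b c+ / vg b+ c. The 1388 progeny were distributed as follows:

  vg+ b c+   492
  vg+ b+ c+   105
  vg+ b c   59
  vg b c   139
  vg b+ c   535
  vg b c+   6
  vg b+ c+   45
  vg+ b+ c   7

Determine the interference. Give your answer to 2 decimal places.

The two rarest classes, vg b c+ and vg+ b+ c, are the double crossovers. Comparing them with the parentals, only the vg allele has switched, so vg is the middle locus and the order is c – vg – b.
c–vg: (104 + 13)/1388 = 0.0843; vg–b: (244 + 13)/1388 = 0.1852.
Expected DCO frequency = 0.0843 × 0.1852 ≈ 0.01561; observed = 13/1388 ≈ 0.00937.
Coefficient of coincidence = 0.00937/0.01561 ≈ 0.60; interference = 1 − 0.60 = 0.40.

0.40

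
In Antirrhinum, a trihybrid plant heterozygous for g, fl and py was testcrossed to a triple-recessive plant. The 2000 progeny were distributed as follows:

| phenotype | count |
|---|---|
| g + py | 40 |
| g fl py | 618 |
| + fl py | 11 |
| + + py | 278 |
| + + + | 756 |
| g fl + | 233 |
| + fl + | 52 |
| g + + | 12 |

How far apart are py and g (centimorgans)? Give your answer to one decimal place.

The two most frequent reciprocal classes, g fl py and + + +, are the parental types, so the F1 was g fl py / + + +.
The two rarest classes, + fl py and g + +, are the double crossovers. Comparing them with the parentals, only the g allele has switched, so g is the middle locus and the order is fl – g – py.
Crossovers in the g–py interval produce the single-crossover classes g fl + and + + py (233 + 278 = 511) plus the double crossovers (23).
RF(g–py) = (511 + 23) / 2000 = 534/2000 = 0.2670 → 26.7 centimorgans.

26.7 centimorgans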